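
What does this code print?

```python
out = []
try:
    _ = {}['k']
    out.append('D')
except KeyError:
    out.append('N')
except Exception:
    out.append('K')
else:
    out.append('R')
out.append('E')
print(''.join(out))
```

Execution trace: 'N' (except KeyError) → 'E' (after the try/except). Output: NE

Answer: NE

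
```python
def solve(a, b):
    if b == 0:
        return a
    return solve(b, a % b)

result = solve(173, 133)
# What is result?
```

solve(173, 133) -> solve(133, 40) -> solve(40, 13) -> solve(13, 1) -> solve(1, 0) -> 1

Answer: 1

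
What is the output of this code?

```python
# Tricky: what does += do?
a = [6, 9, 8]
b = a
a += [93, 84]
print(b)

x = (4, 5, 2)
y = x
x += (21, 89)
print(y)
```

Key concept: += behavior differs for mutable vs immutable.
Step by step:
`a = [6, 9, 8]` → a = [6, 9, 8]
`b = a` → b = [6, 9, 8] (same object as a)
`a += [93, 84]` → a = [6, 9, 8, 93, 84] (same object as b); b = [6, 9, 8, 93, 84] (same object as a)
`print(b)` → prints [6, 9, 8, 93, 84]
`x = (4, 5, 2)` → x = (4, 5, 2)
`y = x` → y = (4, 5, 2)
`x += (21, 89)` → x = (4, 5, 2, 21, 89)
`print(y)` → prints (4, 5, 2)

Answer:
[6, 9, 8, 93, 84]
(4, 5, 2)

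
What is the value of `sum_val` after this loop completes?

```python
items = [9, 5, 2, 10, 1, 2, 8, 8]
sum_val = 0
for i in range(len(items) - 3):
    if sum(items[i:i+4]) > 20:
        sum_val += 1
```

Count windows with sum > 20
`sum_val` takes the values: 0 → 1 → 2

Answer: 2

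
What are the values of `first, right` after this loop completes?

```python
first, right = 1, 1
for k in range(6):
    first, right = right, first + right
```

Fibonacci: after 6 iterations
`first, right` takes the values: (1, 1) → (1, 2) → (2, 3) → (3, 5) → (5, 8) → (8, 13) → (13, 21)

Answer: 13, 21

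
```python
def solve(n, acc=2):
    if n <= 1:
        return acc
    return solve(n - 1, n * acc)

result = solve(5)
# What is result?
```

Accumulator trace (n, acc): (5, 2) -> (4, 10) -> (3, 40) -> (2, 120) -> (1, 240) -> return 240

Answer: 240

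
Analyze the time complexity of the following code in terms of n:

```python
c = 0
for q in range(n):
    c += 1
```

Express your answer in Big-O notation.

Each loop level contributes: n. Multiplying the contributions gives O(n).

Answer: O(n)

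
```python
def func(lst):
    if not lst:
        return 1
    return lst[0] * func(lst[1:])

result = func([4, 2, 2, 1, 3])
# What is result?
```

Product over [4, 2, 2, 1, 3] = 4 * 2 * 2 * 1 * 3 = 48

Answer: 48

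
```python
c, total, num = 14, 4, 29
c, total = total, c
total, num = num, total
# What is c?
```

Trace:
`c, total, num = 14, 4, 29` → c = 14; total = 4; num = 29
`c, total = total, c` → c = 4; total = 14
`total, num = num, total` → total = 29; num = 14
So c = 4

Answer: 4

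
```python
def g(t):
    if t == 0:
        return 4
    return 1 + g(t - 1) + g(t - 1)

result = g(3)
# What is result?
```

g(t) = 1 + 2·g(t-1), g(0)=4. Closed form: (4+1)·2^3 - 1 = 39.

Answer: 39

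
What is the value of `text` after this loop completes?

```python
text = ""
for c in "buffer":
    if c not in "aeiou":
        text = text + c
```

Remove vowels from 'buffer'
`text` takes the values: "" → "b" → "bf" → "bff" → "bffr"

Answer: "bffr"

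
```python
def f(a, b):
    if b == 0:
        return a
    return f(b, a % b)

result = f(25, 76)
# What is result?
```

f(25, 76) -> f(76, 25) -> f(25, 1) -> f(1, 0) -> 1

Answer: 1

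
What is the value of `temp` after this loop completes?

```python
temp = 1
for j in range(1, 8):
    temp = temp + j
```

Start at 1, add 1 through 7
`temp` takes the values: 1 → 2 → 4 → 7 → 11 → 16 → 22 → 29

Answer: 29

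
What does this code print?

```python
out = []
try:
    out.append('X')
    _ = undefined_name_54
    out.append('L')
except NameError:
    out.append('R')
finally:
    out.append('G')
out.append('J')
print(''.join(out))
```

Execution trace: 'X' (try body) → 'R' (except NameError) → 'G' (finally) → 'J' (after the try/except). Output: XRGJ

Answer: XRGJ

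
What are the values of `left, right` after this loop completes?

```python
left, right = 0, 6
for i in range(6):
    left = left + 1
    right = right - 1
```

left goes 0→6, right goes 6→0
`left, right` takes the values: (0, 6) → (1, 6) → (1, 5) → (2, 5) → (2, 4) → (3, 4) → (3, 3) → (4, 3) → (4, 2) → (5, 2) → (5, 1) → (6, 1) → (6, 0)

Answer: 6, 0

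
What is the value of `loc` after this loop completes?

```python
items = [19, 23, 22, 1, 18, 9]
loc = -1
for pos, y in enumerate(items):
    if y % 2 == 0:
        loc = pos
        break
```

First even number index in [19, 23, 22, 1, 18, 9]
`loc` takes the values: -1 → 2

Answer: 2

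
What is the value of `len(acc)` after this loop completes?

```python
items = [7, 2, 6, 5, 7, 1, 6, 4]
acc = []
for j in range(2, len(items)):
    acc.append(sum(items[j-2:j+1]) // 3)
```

Number of 3-element averages
`acc` takes the values: [] → [5] → [5, 4] → [5, 4, 6] → [5, 4, 6, 4] → [5, 4, 6, 4, 4] → [5, 4, 6, 4, 4, 3]
So `len(acc)` = 6

Answer: 6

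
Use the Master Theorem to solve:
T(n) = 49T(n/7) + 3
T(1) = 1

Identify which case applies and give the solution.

a=49, b=7, f(n)=3. log_7(49) = 2. Since c=0 < 2, Case 1 applies: T(n) = Θ(n^log_b(a)) = O(n^2).

Answer: O(n^2) - Case 1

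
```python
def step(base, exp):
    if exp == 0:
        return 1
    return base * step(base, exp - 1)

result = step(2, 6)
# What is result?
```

step(2, 6) = 2 * 2 * 2 * 2 * 2 * 2 = 64

Answer: 64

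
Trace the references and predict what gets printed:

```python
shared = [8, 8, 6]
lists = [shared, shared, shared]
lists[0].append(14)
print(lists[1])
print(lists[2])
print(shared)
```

Key concept: list of same reference.
Step by step:
`shared = [8, 8, 6]` → shared = [8, 8, 6]
`lists = [shared, shared, shared]` → lists = [[8, 8, 6], [8, 8, 6], [8, 8, 6]]
`lists[0].append(14)` → shared = [8, 8, 6, 14]; lists = [[8, 8, 6, 14], [8, 8, 6, 14], [8, 8, 6, 14]]
`print(lists[1])` → prints [8, 8, 6, 14]
`print(lists[2])` → prints [8, 8, 6, 14]
`print(shared)` → prints [8, 8, 6, 14]

Answer:
[8, 8, 6, 14]
[8, 8, 6, 14]
[8, 8, 6, 14]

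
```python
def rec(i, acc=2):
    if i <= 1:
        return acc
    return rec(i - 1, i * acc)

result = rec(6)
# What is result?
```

Accumulator trace (n, acc): (6, 2) -> (5, 12) -> (4, 60) -> (3, 240) -> (2, 720) -> (1, 1440) -> return 1440

Answer: 1440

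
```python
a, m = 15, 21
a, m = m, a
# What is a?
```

Trace:
`a, m = 15, 21` → a = 15; m = 21
`a, m = m, a` → a = 21; m = 15
So a = 21

Answer: 21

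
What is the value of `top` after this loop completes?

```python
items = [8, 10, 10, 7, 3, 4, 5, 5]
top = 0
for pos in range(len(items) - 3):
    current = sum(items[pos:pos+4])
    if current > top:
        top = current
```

Max sum of 4-element window in [8, 10, 10, 7, 3, 4, 5, 5]
`top` takes the values: 0 → 35

Answer: 35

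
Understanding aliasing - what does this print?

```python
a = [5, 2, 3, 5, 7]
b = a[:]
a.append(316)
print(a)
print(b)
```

Key concept: slice [:] creates copy.
Step by step:
`a = [5, 2, 3, 5, 7]` → a = [5, 2, 3, 5, 7]
`b = a[:]` → b = [5, 2, 3, 5, 7]
`a.append(316)` → a = [5, 2, 3, 5, 7, 316]
`print(a)` → prints [5, 2, 3, 5, 7, 316]
`print(b)` → prints [5, 2, 3, 5, 7]

Answer:
[5, 2, 3, 5, 7, 316]
[5, 2, 3, 5, 7]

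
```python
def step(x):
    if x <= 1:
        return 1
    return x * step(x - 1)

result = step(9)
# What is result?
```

step(9) = 9 * 8 * 7 * 6 * 5 * 4 * 3 * 2 * 1 = 362880

Answer: 362880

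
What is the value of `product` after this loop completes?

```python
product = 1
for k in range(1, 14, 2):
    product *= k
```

Product of 1, 3, 5, ... up to 13
`product` takes the values: 1 → 3 → 15 → 105 → 945 → 10395 → 135135

Answer: 135135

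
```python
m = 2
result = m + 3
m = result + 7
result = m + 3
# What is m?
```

Trace:
`m = 2` → m = 2
`result = m + 3` → result = 5
`m = result + 7` → m = 12
`result = m + 3` → result = 15
So m = 12

Answer: 12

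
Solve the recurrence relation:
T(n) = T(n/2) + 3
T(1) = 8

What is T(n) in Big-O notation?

Each step divides n by 2 and adds 3. After log_2(n) steps we reach T(1)=8. So T(n) = 3·log_2(n) + 8 = O(log n).

Answer: O(log n)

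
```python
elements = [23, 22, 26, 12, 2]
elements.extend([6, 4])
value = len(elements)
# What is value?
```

Trace:
`elements = [23, 22, 26, 12, 2]` → elements = [23, 22, 26, 12, 2]
`elements.extend([6, 4])` → elements = [23, 22, 26, 12, 2, 6, 4]
`value = len(elements)` → value = 7
So value = 7

Answer: 7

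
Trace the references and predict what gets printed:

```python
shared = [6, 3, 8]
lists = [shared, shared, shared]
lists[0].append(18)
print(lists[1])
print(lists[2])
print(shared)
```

Key concept: list of same reference.
Step by step:
`shared = [6, 3, 8]` → shared = [6, 3, 8]
`lists = [shared, shared, shared]` → lists = [[6, 3, 8], [6, 3, 8], [6, 3, 8]]
`lists[0].append(18)` → shared = [6, 3, 8, 18]; lists = [[6, 3, 8, 18], [6, 3, 8, 18], [6, 3, 8, 18]]
`print(lists[1])` → prints [6, 3, 8, 18]
`print(lists[2])` → prints [6, 3, 8, 18]
`print(shared)` → prints [6, 3, 8, 18]

Answer:
[6, 3, 8, 18]
[6, 3, 8, 18]
[6, 3, 8, 18]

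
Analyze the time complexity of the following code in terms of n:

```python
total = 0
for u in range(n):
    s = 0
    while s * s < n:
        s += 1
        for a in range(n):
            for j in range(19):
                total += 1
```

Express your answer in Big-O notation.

Each loop level contributes: n × √n × n × 1. Multiplying the contributions gives O(n^2√n).

Answer: O(n^2√n)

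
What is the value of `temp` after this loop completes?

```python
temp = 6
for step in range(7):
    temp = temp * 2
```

Multiply by 2, 7 times: 6 * 2^7 = 768
`temp` takes the values: 6 → 12 → 24 → 48 → 96 → 192 → 384 → 768

Answer: 768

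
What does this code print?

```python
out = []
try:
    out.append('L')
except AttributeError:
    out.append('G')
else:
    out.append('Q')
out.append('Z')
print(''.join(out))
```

Execution trace: 'L' (try body, no exception) → 'Q' (else) → 'Z' (after the try/except). Output: LQZ

Answer: LQZ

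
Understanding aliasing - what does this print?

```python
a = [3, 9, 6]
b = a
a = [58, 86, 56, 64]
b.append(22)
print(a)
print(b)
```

Key concept: rebinding vs mutation: a is rebound to a new list, b still points at the original.
Step by step:
`a = [3, 9, 6]` → a = [3, 9, 6]
`b = a` → b = [3, 9, 6] (same object as a)
`a = [58, 86, 56, 64]` → a = [58, 86, 56, 64]
`b.append(22)` → b = [3, 9, 6, 22]
`print(a)` → prints [58, 86, 56, 64]
`print(b)` → prints [3, 9, 6, 22]

Answer:
[58, 86, 56, 64]
[3, 9, 6, 22]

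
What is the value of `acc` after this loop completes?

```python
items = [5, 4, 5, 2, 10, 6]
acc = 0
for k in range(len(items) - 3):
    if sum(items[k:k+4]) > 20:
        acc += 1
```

Count windows with sum > 20
`acc` takes the values: 0 → 1 → 2

Answer: 2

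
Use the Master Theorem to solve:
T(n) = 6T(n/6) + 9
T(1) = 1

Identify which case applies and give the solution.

a=6, b=6, f(n)=9. log_6(6) = 1. Since c=0 < 1, Case 1 applies: T(n) = Θ(n^log_b(a)) = O(n).

Answer: O(n) - Case 1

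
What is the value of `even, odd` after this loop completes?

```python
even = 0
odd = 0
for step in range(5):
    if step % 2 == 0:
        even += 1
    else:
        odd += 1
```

Count evens and odds in range(5)
`even, odd` takes the values: (0, 0) → (1, 0) → (1, 1) → (2, 1) → (2, 2) → (3, 2)

Answer: 3, 2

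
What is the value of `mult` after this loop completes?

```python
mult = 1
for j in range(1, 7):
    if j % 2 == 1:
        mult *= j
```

Product of odd numbers 1 to 6
`mult` takes the values: 1 → 3 → 15

Answer: 15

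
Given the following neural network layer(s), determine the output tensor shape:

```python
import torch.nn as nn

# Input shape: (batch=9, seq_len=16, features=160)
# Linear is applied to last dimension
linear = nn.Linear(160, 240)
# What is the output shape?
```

Input: (9, 16, 160) -> Output: (9, 16, 240)

Answer: (9, 16, 240)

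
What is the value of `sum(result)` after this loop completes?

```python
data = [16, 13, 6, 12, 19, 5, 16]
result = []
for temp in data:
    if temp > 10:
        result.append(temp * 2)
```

Sum of doubled values > 10
`result` takes the values: [] → [32] → [32, 26] → [32, 26, 24] → [32, 26, 24, 38] → [32, 26, 24, 38, 32]
So `sum(result)` = 152

Answer: 152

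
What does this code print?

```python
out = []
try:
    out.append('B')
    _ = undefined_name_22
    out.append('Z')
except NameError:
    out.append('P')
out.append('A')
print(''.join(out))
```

Execution trace: 'B' (try body) → 'P' (except NameError) → 'A' (after the try/except). Output: BPA

Answer: BPA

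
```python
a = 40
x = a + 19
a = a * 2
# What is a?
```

Trace:
`a = 40` → a = 40
`x = a + 19` → x = 59
`a = a * 2` → a = 80
So a = 80

Answer: 80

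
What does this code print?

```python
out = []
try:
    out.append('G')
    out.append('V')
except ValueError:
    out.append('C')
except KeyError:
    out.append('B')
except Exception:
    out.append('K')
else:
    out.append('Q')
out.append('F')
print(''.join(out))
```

Execution trace: 'G' (try body) → 'V' (try body, no exception) → 'Q' (else) → 'F' (after the try/except). Output: GVQF

Answer: GVQF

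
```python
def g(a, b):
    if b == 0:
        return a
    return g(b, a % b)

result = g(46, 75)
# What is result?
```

g(46, 75) -> g(75, 46) -> g(46, 29) -> g(29, 17) -> g(17, 12) -> g(12, 5) -> g(5, 2) -> g(2, 1) -> g(1, 0) -> 1

Answer: 1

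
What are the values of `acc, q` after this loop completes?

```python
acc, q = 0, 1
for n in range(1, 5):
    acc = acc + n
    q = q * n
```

Sum and factorial of 1 to 4
`acc, q` takes the values: (0, 1) → (1, 1) → (3, 1) → (3, 2) → (6, 2) → (6, 6) → (10, 6) → (10, 24)

Answer: 10, 24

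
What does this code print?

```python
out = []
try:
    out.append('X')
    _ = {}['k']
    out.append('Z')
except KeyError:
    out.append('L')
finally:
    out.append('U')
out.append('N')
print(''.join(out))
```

Execution trace: 'X' (try body) → 'L' (except KeyError) → 'U' (finally) → 'N' (after the try/except). Output: XLUN

Answer: XLUN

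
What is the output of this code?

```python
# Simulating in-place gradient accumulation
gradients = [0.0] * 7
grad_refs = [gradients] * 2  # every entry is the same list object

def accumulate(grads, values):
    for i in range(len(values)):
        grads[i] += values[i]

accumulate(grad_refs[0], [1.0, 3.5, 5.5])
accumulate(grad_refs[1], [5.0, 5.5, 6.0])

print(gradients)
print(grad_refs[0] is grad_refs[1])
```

Key concept: gradient accumulation aliasing.
Step by step:
`gradients = [0.0] * 7` → gradients = [0.0, 0.0, 0.0, 0.0, 0.0, 0.0, 0.0]
`grad_refs = [gradients] * 2` → grad_refs = [[0.0, 0.0, 0.0, 0.0, 0.0, 0.0, 0.0], [0.0, 0.0, 0.0, 0.0, 0.0, 0.0, 0.0]]
`accumulate(grad_refs[0], [1.0, 3.5, 5.5])` → gradients = [1.0, 3.5, 5.5, 0.0, 0.0, 0.0, 0.0]; grad_refs = [[1.0, 3.5, 5.5, 0.0, 0.0, 0.0, 0.0], [1.0, 3.5, 5.5, 0.0, 0.0, 0.0, 0.0]]
`accumulate(grad_refs[1], [5.0, 5.5, 6.0])` → gradients = [6.0, 9.0, 11.5, 0.0, 0.0, 0.0, 0.0]; grad_refs = [[6.0, 9.0, 11.5, 0.0, 0.0, 0.0, 0.0], [6.0, 9.0, 11.5, 0.0, 0.0, 0.0, 0.0]]
`print(gradients)` → prints [6.0, 9.0, 11.5, 0.0, 0.0, 0.0, 0.0]
`print(grad_refs[0] is grad_refs[1])` → prints True

Answer:
[6.0, 9.0, 11.5, 0.0, 0.0, 0.0, 0.0]
True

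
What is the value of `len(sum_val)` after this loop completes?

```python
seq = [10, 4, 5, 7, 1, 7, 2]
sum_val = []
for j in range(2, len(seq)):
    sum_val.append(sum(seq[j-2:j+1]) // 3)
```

Number of 3-element averages
`sum_val` takes the values: [] → [6] → [6, 5] → [6, 5, 4] → [6, 5, 4, 5] → [6, 5, 4, 5, 3]
So `len(sum_val)` = 5

Answer: 5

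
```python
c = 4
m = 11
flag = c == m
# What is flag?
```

Trace:
`c = 4` → c = 4
`m = 11` → m = 11
`flag = c == m` → flag = False
So flag = False

Answer: False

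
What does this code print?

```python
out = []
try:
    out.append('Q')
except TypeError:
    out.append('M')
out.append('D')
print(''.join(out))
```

Execution trace: 'Q' (try body, no exception) → 'D' (after the try/except). Output: QD

Answer: QD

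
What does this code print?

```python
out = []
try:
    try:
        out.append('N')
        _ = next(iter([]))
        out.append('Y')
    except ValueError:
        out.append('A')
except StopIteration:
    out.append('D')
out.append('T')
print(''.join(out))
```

Execution trace: 'N' (inner try body) → 'D' (outer except StopIteration) → 'T' (after the try/except). Output: NDT

Answer: NDT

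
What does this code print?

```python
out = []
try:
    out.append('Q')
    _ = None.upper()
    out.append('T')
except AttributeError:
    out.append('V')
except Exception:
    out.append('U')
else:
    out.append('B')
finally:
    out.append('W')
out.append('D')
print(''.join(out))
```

Execution trace: 'Q' (try body) → 'V' (except AttributeError) → 'W' (finally) → 'D' (after the try/except). Output: QVWD

Answer: QVWD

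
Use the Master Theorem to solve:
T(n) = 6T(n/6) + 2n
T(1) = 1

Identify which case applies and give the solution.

a=6, b=6, f(n)=2n. log_6(6) = 1. Since c=1 = 1, Case 2 applies: T(n) = Θ(n^log_b(a) · log n) = O(n log n).

Answer: O(n log n) - Case 2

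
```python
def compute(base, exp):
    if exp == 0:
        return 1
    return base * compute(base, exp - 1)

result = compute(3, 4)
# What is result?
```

compute(3, 4) = 3 * 3 * 3 * 3 = 81

Answer: 81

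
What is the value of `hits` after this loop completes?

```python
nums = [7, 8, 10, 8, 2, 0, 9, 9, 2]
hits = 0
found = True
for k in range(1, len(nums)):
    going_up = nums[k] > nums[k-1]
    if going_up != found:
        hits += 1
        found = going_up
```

Count direction changes in [7, 8, 10, 8, 2, 0, 9, 9, 2]
`hits` takes the values: 0 → 1 → 2 → 3

Answer: 3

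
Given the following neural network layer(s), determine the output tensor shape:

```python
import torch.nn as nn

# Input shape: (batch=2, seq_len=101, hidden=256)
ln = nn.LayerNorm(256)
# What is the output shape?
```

Input: (2, 101, 256) -> Output: (2, 101, 256)

Answer: (2, 101, 256)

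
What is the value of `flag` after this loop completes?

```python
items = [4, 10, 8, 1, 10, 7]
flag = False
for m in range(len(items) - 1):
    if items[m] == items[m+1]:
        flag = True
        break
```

Check consecutive duplicates in [4, 10, 8, 1, 10, 7]
`flag` takes the values: False

Answer: False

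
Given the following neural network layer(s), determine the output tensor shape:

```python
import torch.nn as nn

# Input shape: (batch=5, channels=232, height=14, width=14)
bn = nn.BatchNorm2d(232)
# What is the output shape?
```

Input: (5, 232, 14, 14) -> Output: (5, 232, 14, 14)

Answer: (5, 232, 14, 14)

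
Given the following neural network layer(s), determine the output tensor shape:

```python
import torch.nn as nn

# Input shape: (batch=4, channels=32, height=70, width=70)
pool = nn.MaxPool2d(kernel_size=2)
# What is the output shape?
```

Input: (4, 32, 70, 70) -> Output: (4, 32, 35, 35)

Answer: (4, 32, 35, 35)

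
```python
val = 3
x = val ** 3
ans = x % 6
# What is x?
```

Trace:
`val = 3` → val = 3
`x = val ** 3` → x = 27
`ans = x % 6` → ans = 3
So x = 27

Answer: 27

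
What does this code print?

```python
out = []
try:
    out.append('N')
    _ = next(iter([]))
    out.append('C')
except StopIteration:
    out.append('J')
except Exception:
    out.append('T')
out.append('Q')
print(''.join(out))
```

Execution trace: 'N' (try body) → 'J' (except StopIteration) → 'Q' (after the try/except). Output: NJQ

Answer: NJQ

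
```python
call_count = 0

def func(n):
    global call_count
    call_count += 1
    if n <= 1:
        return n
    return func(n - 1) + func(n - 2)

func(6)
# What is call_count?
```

Calls(n) = 1 + Calls(n-1) + Calls(n-2); Calls(0)=Calls(1)=1. For n=6 this gives 25.

Answer: 25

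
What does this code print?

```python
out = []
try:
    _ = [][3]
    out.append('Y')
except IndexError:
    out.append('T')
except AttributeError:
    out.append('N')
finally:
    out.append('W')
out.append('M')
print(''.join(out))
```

Execution trace: 'T' (except IndexError) → 'W' (finally) → 'M' (after the try/except). Output: TWM

Answer: TWM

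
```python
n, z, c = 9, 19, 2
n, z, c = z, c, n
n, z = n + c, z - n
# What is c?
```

Trace:
`n, z, c = 9, 19, 2` → n = 9; z = 19; c = 2
`n, z, c = z, c, n` → n = 19; z = 2; c = 9
`n, z = n + c, z - n` → n = 28; z = -17
So c = 9

Answer: 9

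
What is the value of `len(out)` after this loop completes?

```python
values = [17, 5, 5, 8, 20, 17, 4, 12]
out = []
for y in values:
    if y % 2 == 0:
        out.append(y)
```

Count even numbers in [17, 5, 5, 8, 20, 17, 4, 12]
`out` takes the values: [] → [8] → [8, 20] → [8, 20, 4] → [8, 20, 4, 12]
So `len(out)` = 4

Answer: 4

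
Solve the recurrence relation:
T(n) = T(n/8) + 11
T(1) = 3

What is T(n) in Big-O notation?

Each step divides n by 8 and adds 11. After log_8(n) steps we reach T(1)=3. So T(n) = 11·log_8(n) + 3 = O(log n).

Answer: O(log n)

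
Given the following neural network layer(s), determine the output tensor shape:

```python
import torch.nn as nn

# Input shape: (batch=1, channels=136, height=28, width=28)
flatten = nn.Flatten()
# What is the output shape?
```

Input: (1, 136, 28, 28) -> Output: (1, 106624)

Answer: (1, 106624)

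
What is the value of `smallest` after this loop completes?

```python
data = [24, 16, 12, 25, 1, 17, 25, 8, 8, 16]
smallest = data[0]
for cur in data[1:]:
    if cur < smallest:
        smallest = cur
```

Minimum of [24, 16, 12, 25, 1, 17, 25, 8, 8, 16]
`smallest` takes the values: 24 → 16 → 12 → 1

Answer: 1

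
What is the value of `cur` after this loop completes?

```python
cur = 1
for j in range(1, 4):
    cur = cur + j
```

Start at 1, add 1 through 3
`cur` takes the values: 1 → 2 → 4 → 7

Answer: 7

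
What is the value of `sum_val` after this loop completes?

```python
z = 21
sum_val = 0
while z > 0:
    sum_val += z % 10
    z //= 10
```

Sum digits of 21
`sum_val` takes the values: 0 → 1 → 3

Answer: 3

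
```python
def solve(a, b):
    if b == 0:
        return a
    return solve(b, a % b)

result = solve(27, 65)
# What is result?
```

solve(27, 65) -> solve(65, 27) -> solve(27, 11) -> solve(11, 5) -> solve(5, 1) -> solve(1, 0) -> 1

Answer: 1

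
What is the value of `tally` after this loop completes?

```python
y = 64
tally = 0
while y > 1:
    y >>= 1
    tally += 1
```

Count right shifts until 1
`tally` takes the values: 0 → 1 → 2 → 3 → 4 → 5 → 6

Answer: 6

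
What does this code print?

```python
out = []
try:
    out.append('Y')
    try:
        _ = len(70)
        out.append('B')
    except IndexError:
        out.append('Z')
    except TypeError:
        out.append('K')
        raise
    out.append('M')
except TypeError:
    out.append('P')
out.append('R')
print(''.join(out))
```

Execution trace: 'Y' (try body) → 'K' (inner except TypeError) → 'P' (except TypeError) → 'R' (after the try/except). Output: YKPR

Answer: YKPR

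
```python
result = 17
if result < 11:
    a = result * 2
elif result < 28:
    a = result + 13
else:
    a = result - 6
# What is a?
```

Trace:
`result = 17` → result = 17
`if result < 11: ...` → result < 11 is False, result < 28 is True → a = 30
So a = 30

Answer: 30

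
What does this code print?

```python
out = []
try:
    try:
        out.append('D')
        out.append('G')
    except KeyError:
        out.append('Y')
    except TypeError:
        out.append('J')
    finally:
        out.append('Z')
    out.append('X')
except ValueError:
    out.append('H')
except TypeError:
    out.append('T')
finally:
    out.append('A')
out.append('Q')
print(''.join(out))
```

Execution trace: 'D' (inner try body) → 'G' (inner try body, no exception) → 'Z' (inner finally) → 'X' (try body, no exception) → 'A' (finally) → 'Q' (after the try/except). Output: DGZXAQ

Answer: DGZXAQ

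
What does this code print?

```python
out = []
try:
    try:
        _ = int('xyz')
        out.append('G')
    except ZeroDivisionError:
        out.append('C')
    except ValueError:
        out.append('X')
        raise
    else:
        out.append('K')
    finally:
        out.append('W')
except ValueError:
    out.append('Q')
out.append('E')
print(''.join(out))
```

Execution trace: 'X' (except ValueError) → 'W' (finally) → 'Q' (outer except ValueError) → 'E' (after the try/except). Output: XWQE

Answer: XWQE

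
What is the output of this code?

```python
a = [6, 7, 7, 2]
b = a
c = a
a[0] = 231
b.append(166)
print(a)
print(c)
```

Key concept: multiple aliases.
Step by step:
`a = [6, 7, 7, 2]` → a = [6, 7, 7, 2]
`b = a` → b = [6, 7, 7, 2] (same object as a)
`c = a` → c = [6, 7, 7, 2] (same object as a, b)
`a[0] = 231` → a = [231, 7, 7, 2] (same object as b, c); b = [231, 7, 7, 2] (same object as a, c); c = [231, 7, 7, 2] (same object as a, b)
`b.append(166)` → a = [231, 7, 7, 2, 166] (same object as b, c); b = [231, 7, 7, 2, 166] (same object as a, c); c = [231, 7, 7, 2, 166] (same object as a, b)
`print(a)` → prints [231, 7, 7, 2, 166]
`print(c)` → prints [231, 7, 7, 2, 166]

Answer:
[231, 7, 7, 2, 166]
[231, 7, 7, 2, 166]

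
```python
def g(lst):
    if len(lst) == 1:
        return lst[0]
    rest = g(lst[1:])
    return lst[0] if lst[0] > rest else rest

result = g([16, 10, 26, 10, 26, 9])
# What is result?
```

Recursive max over [16, 10, 26, 10, 26, 9] = 26

Answer: 26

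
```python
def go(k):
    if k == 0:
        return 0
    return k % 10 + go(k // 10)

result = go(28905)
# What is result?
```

Sum of digits of 28905: 5 + 0 + 9 + 8 + 2 = 24

Answer: 24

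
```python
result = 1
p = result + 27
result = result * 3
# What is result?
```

Trace:
`result = 1` → result = 1
`p = result + 27` → p = 28
`result = result * 3` → result = 3
So result = 3

Answer: 3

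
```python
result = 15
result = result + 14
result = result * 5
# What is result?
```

Trace:
`result = 15` → result = 15
`result = result + 14` → result = 29
`result = result * 5` → result = 145
So result = 145

Answer: 145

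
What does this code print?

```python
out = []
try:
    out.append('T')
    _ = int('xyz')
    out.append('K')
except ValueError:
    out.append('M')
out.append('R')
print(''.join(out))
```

Execution trace: 'T' (try body) → 'M' (except ValueError) → 'R' (after the try/except). Output: TMR

Answer: TMR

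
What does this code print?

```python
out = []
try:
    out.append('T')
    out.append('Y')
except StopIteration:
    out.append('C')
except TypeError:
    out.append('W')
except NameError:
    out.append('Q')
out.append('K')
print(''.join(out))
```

Execution trace: 'T' (try body) → 'Y' (try body, no exception) → 'K' (after the try/except). Output: TYK

Answer: TYK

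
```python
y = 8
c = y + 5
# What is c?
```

Trace:
`y = 8` → y = 8
`c = y + 5` → c = 13
So c = 13

Answer: 13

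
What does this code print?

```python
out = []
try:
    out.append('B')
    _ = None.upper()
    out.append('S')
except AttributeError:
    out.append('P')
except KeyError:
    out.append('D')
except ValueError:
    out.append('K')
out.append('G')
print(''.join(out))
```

Execution trace: 'B' (try body) → 'P' (except AttributeError) → 'G' (after the try/except). Output: BPG

Answer: BPG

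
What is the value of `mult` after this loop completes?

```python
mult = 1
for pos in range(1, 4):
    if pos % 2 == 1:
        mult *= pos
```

Product of odd numbers 1 to 3
`mult` takes the values: 1 → 3

Answer: 3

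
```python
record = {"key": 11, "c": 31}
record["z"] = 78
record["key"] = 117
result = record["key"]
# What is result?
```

Trace:
`record = {"key": 11, "c": 31}` → record = {'key': 11, 'c': 31}
`record["z"] = 78` → record = {'key': 11, 'c': 31, 'z': 78}
`record["key"] = 117` → record = {'key': 117, 'c': 31, 'z': 78}
`result = record["key"]` → result = 117
So result = 117

Answer: 117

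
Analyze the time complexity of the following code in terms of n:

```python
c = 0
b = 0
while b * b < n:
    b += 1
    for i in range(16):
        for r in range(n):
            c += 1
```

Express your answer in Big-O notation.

Each loop level contributes: √n × 1 × n. Multiplying the contributions gives O(n√n).

Answer: O(n√n)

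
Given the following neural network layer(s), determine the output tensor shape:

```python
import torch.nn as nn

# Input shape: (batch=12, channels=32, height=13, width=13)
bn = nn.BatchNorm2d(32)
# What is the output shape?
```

Input: (12, 32, 13, 13) -> Output: (12, 32, 13, 13)

Answer: (12, 32, 13, 13)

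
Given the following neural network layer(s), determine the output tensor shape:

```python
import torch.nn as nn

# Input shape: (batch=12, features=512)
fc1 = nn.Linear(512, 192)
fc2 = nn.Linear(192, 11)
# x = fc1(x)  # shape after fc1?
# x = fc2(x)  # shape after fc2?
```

Input: (12, 512) -> after fc1: (12, 192) -> Output: (12, 11)

Answer: (12, 11)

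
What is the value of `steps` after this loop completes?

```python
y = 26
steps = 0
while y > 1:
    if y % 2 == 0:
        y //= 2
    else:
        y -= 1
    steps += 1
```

Steps to reduce 26 to 1
`steps` takes the values: 0 → 1 → 2 → 3 → 4 → 5 → 6

Answer: 6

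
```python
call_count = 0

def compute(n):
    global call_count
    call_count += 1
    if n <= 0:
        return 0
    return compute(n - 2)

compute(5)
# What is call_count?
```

Linear recursion stepping by 2: 4 calls from n=5 down to ≤0.

Answer: 4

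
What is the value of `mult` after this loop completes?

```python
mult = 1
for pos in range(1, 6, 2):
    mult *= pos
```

Product of 1, 3, 5, ... up to 5
`mult` takes the values: 1 → 3 → 15

Answer: 15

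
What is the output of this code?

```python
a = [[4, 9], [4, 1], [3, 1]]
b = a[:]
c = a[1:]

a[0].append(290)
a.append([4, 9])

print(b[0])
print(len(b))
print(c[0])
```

Key concept: slice with nested mutation.
Step by step:
`a = [[4, 9], [4, 1], [3, 1]]` → a = [[4, 9], [4, 1], [3, 1]]
`b = a[:]` → b = [[4, 9], [4, 1], [3, 1]]
`c = a[1:]` → c = [[4, 1], [3, 1]]
`a[0].append(290)` → a = [[4, 9, 290], [4, 1], [3, 1]]; b = [[4, 9, 290], [4, 1], [3, 1]]
`a.append([4, 9])` → a = [[4, 9, 290], [4, 1], [3, 1], [4, 9]]
`print(b[0])` → prints [4, 9, 290]
`print(len(b))` → prints 3
`print(c[0])` → prints [4, 1]

Answer:
[4, 9, 290]
3
[4, 1]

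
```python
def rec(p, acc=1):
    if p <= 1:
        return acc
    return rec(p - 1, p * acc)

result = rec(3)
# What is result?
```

Accumulator trace (n, acc): (3, 1) -> (2, 3) -> (1, 6) -> return 6

Answer: 6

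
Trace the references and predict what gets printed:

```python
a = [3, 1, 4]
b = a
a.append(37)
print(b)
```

Key concept: basic list aliasing.
Step by step:
`a = [3, 1, 4]` → a = [3, 1, 4]
`b = a` → b = [3, 1, 4] (same object as a)
`a.append(37)` → a = [3, 1, 4, 37] (same object as b); b = [3, 1, 4, 37] (same object as a)
`print(b)` → prints [3, 1, 4, 37]

Answer: [3, 1, 4, 37]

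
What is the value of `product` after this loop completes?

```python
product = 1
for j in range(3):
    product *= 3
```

3^3 = 27
`product` takes the values: 1 → 3 → 9 → 27

Answer: 27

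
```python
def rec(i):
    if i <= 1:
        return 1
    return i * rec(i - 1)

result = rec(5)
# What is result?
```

rec(5) = 5 * 4 * 3 * 2 * 1 = 120

Answer: 120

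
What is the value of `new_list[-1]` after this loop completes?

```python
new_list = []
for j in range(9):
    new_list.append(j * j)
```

Last element of squares 0 to 8
`new_list` takes the values: [] → [0] → [0, 1] → [0, 1, 4] → [0, 1, 4, 9] → [0, 1, 4, 9, 16] → [0, 1, 4, 9, 16, 25] → [0, 1, 4, 9, 16, 25, 36] → [0, 1, 4, 9, 16, 25, 36, 49] → [0, 1, 4, 9, 16, 25, 36, 49, 64]
So `new_list[-1]` = 64

Answer: 64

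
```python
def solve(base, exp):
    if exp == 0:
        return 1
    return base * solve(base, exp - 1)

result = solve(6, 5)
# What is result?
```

solve(6, 5) = 6 * 6 * 6 * 6 * 6 = 7776

Answer: 7776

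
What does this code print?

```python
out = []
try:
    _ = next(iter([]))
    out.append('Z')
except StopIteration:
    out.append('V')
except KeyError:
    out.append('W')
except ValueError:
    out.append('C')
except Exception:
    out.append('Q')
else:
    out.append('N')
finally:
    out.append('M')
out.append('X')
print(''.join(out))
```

Execution trace: 'V' (except StopIteration) → 'M' (finally) → 'X' (after the try/except). Output: VMX

Answer: VMX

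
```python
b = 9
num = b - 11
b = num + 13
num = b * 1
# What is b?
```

Trace:
`b = 9` → b = 9
`num = b - 11` → num = -2
`b = num + 13` → b = 11
`num = b * 1` → num = 11
So b = 11

Answer: 11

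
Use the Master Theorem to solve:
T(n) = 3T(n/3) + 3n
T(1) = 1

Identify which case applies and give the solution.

a=3, b=3, f(n)=3n. log_3(3) = 1. Since c=1 = 1, Case 2 applies: T(n) = Θ(n^log_b(a) · log n) = O(n log n).

Answer: O(n log n) - Case 2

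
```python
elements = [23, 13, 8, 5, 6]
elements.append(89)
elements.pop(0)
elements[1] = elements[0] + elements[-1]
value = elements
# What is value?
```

Trace:
`elements = [23, 13, 8, 5, 6]` → elements = [23, 13, 8, 5, 6]
`elements.append(89)` → elements = [23, 13, 8, 5, 6, 89]
`elements.pop(0)` → elements = [13, 8, 5, 6, 89]
`elements[1] = elements[0] + elements[-1]` → elements = [13, 102, 5, 6, 89]
`value = elements` → value = [13, 102, 5, 6, 89]
So value = [13, 102, 5, 6, 89]

Answer: [13, 102, 5, 6, 89]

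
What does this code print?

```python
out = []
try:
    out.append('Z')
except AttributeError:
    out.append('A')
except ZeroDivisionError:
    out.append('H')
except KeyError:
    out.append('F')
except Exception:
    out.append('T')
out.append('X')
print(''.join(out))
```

Execution trace: 'Z' (try body, no exception) → 'X' (after the try/except). Output: ZX

Answer: ZX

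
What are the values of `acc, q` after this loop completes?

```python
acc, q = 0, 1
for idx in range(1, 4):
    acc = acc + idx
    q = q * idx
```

Sum and factorial of 1 to 3
`acc, q` takes the values: (0, 1) → (1, 1) → (3, 1) → (3, 2) → (6, 2) → (6, 6)

Answer: 6, 6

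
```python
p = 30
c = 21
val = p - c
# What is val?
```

Trace:
`p = 30` → p = 30
`c = 21` → c = 21
`val = p - c` → val = 9
So val = 9

Answer: 9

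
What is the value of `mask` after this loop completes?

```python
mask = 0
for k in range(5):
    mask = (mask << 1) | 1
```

Build 5 consecutive 1-bits: 0b11111
`mask` takes the values: 0 → 1 → 3 → 7 → 15 → 31

Answer: 31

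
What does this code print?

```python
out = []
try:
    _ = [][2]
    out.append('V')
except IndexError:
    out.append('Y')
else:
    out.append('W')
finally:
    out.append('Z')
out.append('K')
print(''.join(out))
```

Execution trace: 'Y' (except IndexError) → 'Z' (finally) → 'K' (after the try/except). Output: YZK

Answer: YZK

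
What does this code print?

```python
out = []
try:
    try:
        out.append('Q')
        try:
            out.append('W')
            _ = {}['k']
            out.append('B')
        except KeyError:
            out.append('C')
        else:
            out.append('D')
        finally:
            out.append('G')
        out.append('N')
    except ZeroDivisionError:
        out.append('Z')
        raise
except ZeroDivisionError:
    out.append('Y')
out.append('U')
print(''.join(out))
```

Execution trace: 'Q' (try body) → 'W' (inner try body) → 'C' (inner except KeyError) → 'G' (inner finally) → 'N' (try body, no exception) → 'U' (after the try/except). Output: QWCGNU

Answer: QWCGNU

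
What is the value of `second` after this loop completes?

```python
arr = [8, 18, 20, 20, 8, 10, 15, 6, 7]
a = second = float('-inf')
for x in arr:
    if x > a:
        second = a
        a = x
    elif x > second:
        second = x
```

Second largest (with repeats) in [8, 18, 20, 20, 8, 10, 15, 6, 7]
`second` takes the values: -inf → 8 → 18 → 20

Answer: 20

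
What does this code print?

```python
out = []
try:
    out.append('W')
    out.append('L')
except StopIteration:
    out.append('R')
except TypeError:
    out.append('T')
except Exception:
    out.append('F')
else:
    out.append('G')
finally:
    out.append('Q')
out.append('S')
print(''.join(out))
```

Execution trace: 'W' (try body) → 'L' (try body, no exception) → 'G' (else) → 'Q' (finally) → 'S' (after the try/except). Output: WLGQS

Answer: WLGQS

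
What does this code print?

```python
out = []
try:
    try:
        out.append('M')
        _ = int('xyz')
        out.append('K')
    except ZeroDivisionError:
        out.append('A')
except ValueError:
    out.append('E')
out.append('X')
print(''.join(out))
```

Execution trace: 'M' (try body) → 'E' (outer except ValueError) → 'X' (after the try/except). Output: MEX

Answer: MEX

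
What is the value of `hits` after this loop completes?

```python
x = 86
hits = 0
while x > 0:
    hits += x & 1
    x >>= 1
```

Count set bits in 86 (binary: 0b1010110)
`hits` takes the values: 0 → 1 → 2 → 3 → 4

Answer: 4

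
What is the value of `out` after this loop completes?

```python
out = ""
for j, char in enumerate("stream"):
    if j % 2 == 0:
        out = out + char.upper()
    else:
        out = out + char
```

Uppercase even positions in 'stream'
`out` takes the values: "" → "S" → "St" → "StR" → "StRe" → "StReA" → "StReAm"

Answer: "StReAm"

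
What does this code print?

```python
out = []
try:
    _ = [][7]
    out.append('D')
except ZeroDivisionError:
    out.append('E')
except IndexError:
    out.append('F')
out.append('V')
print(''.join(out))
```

Execution trace: 'F' (except IndexError) → 'V' (after the try/except). Output: FV

Answer: FV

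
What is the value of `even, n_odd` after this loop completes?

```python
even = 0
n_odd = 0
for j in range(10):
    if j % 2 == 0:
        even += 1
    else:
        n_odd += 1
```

Count evens and odds in range(10)
`even, n_odd` takes the values: (0, 0) → (1, 0) → (1, 1) → (2, 1) → (2, 2) → (3, 2) → (3, 3) → (4, 3) → (4, 4) → (5, 4) → (5, 5)

Answer: 5, 5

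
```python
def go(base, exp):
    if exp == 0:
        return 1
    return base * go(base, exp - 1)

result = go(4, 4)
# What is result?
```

go(4, 4) = 4 * 4 * 4 * 4 = 256

Answer: 256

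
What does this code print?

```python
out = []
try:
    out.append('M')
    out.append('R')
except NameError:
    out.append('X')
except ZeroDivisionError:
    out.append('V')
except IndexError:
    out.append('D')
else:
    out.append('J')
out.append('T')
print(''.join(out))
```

Execution trace: 'M' (try body) → 'R' (try body, no exception) → 'J' (else) → 'T' (after the try/except). Output: MRJT

Answer: MRJT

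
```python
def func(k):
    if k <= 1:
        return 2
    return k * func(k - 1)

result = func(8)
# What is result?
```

func(8) = 8 * 7 * 6 * 5 * 4 * 3 * 2 * 2 = 80640

Answer: 80640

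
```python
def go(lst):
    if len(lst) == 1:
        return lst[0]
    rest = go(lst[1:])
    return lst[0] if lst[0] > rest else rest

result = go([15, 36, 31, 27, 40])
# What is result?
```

Recursive max over [15, 36, 31, 27, 40] = 40

Answer: 40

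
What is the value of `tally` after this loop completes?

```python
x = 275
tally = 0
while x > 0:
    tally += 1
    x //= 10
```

Count digits by repeated division by 10
`tally` takes the values: 0 → 1 → 2 → 3

Answer: 3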